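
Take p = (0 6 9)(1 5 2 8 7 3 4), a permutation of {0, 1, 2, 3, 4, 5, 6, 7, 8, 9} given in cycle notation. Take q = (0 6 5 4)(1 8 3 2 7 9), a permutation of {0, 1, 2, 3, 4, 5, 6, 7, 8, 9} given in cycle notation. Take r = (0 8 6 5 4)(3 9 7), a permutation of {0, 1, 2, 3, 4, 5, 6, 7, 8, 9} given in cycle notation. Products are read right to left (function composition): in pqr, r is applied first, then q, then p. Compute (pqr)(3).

Chase 3: r(3) = 9; q(9) = 1; p(1) = 5. Hence (pqr)(3) = 5.

5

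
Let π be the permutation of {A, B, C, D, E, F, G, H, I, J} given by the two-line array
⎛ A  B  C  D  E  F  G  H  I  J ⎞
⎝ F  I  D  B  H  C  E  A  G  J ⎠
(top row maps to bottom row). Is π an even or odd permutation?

In disjoint-cycle form the cycle lengths are 9, 1.
A cycle of length ℓ contributes ℓ−1 transpositions, so π is a product of 8 transpositions — even.

even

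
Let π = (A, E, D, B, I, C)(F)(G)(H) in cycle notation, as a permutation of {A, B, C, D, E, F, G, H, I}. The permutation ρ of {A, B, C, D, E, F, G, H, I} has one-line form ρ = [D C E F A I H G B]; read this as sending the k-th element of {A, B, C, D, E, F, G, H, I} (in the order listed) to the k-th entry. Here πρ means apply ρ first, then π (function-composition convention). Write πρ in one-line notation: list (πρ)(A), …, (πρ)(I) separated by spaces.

B A D F E C H G I

(πρ)(x) = π(ρ(x)). Computing each image: π(ρ(A)) = π(D) = B, π(ρ(B)) = π(C) = A, π(ρ(C)) = π(E) = D, π(ρ(D)) = π(F) = F, π(ρ(E)) = π(A) = E, π(ρ(F)) = π(I) = C, π(ρ(G)) = π(H) = H, π(ρ(H)) = π(G) = G, π(ρ(I)) = π(B) = I.
Hence πρ = [B A D F E C H G I].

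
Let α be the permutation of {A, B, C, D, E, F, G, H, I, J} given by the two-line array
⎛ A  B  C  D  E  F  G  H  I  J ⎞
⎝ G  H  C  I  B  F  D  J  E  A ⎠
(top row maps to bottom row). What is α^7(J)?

Tracing J → A → … returns to J after 8 steps, so J lies in an 8-cycle (A, G, D, I, E, B, H, J).
Advancing 7 steps from J: J → A → G → D → I → E → B → H.

H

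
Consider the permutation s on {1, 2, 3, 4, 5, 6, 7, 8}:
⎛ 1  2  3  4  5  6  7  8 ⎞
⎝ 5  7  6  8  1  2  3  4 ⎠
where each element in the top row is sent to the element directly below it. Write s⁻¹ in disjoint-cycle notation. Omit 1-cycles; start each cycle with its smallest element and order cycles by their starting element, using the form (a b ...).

(1 5)(2 6 3 7)(4 8)

The cycle decomposition of s is (1 5)(2 7 3 6)(4 8).
The inverse reverses every cycle; in canonical form, s⁻¹ = (1 5)(2 6 3 7)(4 8).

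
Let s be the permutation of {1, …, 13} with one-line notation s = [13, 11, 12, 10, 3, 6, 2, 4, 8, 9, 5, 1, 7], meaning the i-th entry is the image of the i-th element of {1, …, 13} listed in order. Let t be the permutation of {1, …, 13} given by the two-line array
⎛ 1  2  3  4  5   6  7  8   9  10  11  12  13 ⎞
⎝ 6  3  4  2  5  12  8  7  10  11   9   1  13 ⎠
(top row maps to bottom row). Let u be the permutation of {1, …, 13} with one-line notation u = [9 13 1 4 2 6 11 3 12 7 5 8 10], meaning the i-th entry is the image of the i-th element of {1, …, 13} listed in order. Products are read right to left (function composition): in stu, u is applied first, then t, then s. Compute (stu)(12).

Chase 12: u(12) = 8; t(8) = 7; s(7) = 2. Hence (stu)(12) = 2.

2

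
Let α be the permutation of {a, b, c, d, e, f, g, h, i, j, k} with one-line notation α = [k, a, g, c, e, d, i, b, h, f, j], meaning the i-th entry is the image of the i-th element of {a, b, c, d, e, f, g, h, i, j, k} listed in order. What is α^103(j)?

c

Tracing j → f → … returns to j after 10 steps, so j lies in a 10-cycle (a, k, j, f, d, c, g, i, h, b).
Since the cycle has length 10, α^103 acts on it the same as α^3 (103 mod 10 = 3).
Advancing 3 steps from j: j → f → d → c.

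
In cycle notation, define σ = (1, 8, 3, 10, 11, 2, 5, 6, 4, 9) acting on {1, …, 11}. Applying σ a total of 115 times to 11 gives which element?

11 lies in the 10-cycle (1, 8, 3, 10, 11, 2, 5, 6, 4, 9).
On a 10-cycle, σ^10 is the identity, so σ^115 = σ^5 there (115 ≡ 5 mod 10).
Stepping 5 places around the cycle: 11 → 2 → 5 → 6 → 4 → 9.

9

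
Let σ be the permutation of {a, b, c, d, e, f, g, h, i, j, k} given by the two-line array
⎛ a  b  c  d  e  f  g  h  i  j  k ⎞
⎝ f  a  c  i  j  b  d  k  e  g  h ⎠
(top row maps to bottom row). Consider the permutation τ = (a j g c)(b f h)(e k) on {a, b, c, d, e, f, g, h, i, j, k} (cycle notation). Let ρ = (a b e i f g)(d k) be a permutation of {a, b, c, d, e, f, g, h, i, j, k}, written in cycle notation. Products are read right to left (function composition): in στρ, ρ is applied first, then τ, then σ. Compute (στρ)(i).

k

Chase i: ρ(i) = f; τ(f) = h; σ(h) = k. Hence (στρ)(i) = k.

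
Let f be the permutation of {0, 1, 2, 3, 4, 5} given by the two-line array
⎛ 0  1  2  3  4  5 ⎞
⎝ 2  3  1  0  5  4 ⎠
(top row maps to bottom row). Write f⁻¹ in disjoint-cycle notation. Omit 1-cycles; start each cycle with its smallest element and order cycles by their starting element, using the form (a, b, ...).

The cycle decomposition of f is (0, 2, 1, 3)(4, 5).
The inverse reverses every cycle; in canonical form, f⁻¹ = (0, 3, 1, 2)(4, 5).

(0, 3, 1, 2)(4, 5)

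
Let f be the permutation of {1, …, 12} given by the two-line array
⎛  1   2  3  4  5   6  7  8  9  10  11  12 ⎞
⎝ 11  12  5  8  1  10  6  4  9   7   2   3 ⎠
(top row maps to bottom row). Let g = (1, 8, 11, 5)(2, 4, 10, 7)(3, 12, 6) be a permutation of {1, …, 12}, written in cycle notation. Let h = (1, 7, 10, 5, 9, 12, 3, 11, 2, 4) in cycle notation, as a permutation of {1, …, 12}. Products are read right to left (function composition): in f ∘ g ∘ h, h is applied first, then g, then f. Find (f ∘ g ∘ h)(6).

5

Chase 6: h(6) = 6; g(6) = 3; f(3) = 5. Hence (f ∘ g ∘ h)(6) = 5.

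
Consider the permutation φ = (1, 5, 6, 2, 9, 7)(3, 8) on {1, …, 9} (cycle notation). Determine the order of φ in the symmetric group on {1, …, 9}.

The cycle type of φ is (6, 2, 1).
The order of φ is the least common multiple of its cycle lengths: lcm(6, 2) = 6.

6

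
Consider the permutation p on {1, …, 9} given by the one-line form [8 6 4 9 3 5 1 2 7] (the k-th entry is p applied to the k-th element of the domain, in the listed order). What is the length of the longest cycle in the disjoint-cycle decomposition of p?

Decomposing into disjoint cycles gives (1 8 2 6 5 3 4 9 7); the longest has length 9.

9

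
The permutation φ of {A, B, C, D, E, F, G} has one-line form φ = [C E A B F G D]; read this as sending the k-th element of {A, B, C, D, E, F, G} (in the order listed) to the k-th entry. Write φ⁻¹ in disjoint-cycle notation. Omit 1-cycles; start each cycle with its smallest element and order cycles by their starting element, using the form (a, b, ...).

(A, C)(B, D, G, F, E)

The cycle decomposition of φ is (A, C)(B, E, F, G, D).
Reversing each cycle (and rotating so the smallest element leads) gives φ⁻¹ = (A, C)(B, D, G, F, E).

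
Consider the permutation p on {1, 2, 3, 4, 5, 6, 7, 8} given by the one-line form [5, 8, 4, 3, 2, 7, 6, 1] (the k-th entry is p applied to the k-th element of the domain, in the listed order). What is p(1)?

1 is element number 1 of the domain, and entry number 1 of the one-line form is 5, so p(1) = 5.

5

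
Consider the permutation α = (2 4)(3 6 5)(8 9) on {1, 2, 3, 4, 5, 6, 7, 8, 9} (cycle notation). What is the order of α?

The cycle type of α is (3, 2, 2, 1, 1).
The order of α is the least common multiple of its cycle lengths: lcm(3, 2, 2) = 6.

6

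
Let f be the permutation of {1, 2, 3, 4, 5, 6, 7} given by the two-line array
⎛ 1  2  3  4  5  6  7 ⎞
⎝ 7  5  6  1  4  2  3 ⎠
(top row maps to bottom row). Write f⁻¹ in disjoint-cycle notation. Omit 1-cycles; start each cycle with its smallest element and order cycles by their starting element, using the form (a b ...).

The cycle decomposition of f is (1 7 3 6 2 5 4).
Reversing each cycle (and rotating so the smallest element leads) gives f⁻¹ = (1 4 5 2 6 3 7).

(1 4 5 2 6 3 7)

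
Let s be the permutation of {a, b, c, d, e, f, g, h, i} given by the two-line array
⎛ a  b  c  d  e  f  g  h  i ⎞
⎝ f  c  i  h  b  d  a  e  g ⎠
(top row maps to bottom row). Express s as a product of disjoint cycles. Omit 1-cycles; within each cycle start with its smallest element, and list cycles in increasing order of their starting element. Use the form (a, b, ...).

Start at a and follow images: a → f → d → h → e → b → c → i → g → a, giving the cycle (a, f, d, h, e, b, c, i, g).
Repeating from the next unused element and collecting all non-trivial cycles gives (a, f, d, h, e, b, c, i, g).

(a, f, d, h, e, b, c, i, g)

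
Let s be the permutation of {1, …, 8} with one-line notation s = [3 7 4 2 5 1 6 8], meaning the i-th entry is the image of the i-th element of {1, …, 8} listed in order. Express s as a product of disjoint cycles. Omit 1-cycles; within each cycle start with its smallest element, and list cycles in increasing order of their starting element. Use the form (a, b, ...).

(1, 3, 4, 2, 7, 6)

From 1: 1 → 3 → 4 → 2 → 7 → 6 → 1, closing the cycle (1, 3, 4, 2, 7, 6).
Continuing from each remaining unvisited element yields (1, 3, 4, 2, 7, 6).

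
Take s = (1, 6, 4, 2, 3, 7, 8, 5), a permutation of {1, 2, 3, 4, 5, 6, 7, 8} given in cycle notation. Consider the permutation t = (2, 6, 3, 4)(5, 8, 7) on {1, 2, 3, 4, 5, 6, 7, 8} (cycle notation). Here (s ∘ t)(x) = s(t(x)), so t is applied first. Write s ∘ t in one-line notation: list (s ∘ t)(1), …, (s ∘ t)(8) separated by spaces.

For each element, apply t then s: 1 → 1 → 6; 2 → 6 → 4; 3 → 4 → 2; 4 → 2 → 3; 5 → 8 → 5; 6 → 3 → 7; 7 → 5 → 1; 8 → 7 → 8.
Collecting the images, s ∘ t = [6 4 2 3 5 7 1 8].

6 4 2 3 5 7 1 8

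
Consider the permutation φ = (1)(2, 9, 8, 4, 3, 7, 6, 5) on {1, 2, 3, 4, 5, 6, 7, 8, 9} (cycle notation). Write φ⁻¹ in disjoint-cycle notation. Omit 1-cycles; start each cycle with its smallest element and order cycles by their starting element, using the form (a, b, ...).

(2, 5, 6, 7, 3, 4, 8, 9)

The inverse reverses each cycle.
After reversing and putting each cycle's least element first, φ⁻¹ = (2, 5, 6, 7, 3, 4, 8, 9).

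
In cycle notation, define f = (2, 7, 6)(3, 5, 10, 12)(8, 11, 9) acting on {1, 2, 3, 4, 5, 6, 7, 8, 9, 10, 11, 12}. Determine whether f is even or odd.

The cycle lengths are 4, 3, 3, 1, 1.
A cycle is odd iff its length is even; f has 1 even-length cycle, so sgn(f) = (−1)^1 and f is odd.

odd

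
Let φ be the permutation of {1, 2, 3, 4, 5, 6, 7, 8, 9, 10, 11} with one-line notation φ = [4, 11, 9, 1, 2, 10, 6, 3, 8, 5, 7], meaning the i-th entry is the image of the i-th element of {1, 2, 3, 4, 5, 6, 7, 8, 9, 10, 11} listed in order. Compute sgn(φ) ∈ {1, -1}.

In disjoint-cycle form the cycle lengths are 6, 3, 2.
A cycle of length ℓ contributes ℓ−1 transpositions, so φ is a product of 5 + 2 + 1 = 8 transpositions — even.

1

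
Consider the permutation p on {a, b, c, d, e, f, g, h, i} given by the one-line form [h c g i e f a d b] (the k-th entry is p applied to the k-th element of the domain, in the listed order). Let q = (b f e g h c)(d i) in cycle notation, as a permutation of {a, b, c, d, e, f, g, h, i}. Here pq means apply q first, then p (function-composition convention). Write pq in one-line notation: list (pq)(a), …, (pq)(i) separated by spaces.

h f c b a e d g i

For each element, apply q then p: a → a → h; b → f → f; c → b → c; d → i → b; e → g → a; f → e → e; g → h → d; h → c → g; i → d → i.
Collecting the images, pq = [h f c b a e d g i].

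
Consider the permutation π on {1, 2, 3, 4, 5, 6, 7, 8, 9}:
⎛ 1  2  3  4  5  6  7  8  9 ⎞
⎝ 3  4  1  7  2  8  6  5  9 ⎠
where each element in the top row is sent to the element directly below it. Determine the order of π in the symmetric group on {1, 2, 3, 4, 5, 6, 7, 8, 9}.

Decomposing into disjoint cycles gives cycle lengths 6, 2, 1.
The order is lcm(6, 2) = 6.

6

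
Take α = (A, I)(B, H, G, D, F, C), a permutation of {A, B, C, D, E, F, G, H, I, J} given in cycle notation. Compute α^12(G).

G lies in the 6-cycle (B, H, G, D, F, C).
Powers repeat with period 6 on this cycle, and 12 mod 6 = 0, so α^12(G) = α^0(G).
So α^12(G) = G.

G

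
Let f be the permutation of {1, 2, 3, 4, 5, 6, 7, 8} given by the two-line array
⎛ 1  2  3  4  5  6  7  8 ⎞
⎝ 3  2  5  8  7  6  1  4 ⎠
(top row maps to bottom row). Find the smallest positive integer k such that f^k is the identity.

Writing f as disjoint cycles, the cycle lengths are 4, 2, 1, 1.
The order of f is the least common multiple of its cycle lengths: lcm(4, 2) = 4.

4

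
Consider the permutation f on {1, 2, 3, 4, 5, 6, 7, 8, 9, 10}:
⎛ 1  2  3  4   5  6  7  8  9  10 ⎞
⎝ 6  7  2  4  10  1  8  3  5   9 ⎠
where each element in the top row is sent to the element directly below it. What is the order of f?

The disjoint-cycle form of f has cycle lengths 4, 3, 2, 1.
The order of f is the least common multiple of its cycle lengths: lcm(4, 3, 2) = 12.

12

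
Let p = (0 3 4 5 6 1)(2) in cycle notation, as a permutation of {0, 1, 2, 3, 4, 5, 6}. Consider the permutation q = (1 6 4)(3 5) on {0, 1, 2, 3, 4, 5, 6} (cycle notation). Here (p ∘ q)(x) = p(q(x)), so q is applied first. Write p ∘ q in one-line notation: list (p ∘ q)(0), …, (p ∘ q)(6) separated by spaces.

3 1 2 6 0 4 5

(p ∘ q)(x) = p(q(x)). Computing each image: p(q(0)) = p(0) = 3, p(q(1)) = p(6) = 1, p(q(2)) = p(2) = 2, p(q(3)) = p(5) = 6, p(q(4)) = p(1) = 0, p(q(5)) = p(3) = 4, p(q(6)) = p(4) = 5.
Hence p ∘ q = [3 1 2 6 0 4 5].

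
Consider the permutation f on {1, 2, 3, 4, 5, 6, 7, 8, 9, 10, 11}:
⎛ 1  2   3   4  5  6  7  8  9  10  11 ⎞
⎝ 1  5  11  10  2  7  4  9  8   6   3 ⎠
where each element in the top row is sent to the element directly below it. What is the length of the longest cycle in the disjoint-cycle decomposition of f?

4

Decomposing into disjoint cycles gives (2 5)(3 11)(4 10 6 7)(8 9); the longest has length 4.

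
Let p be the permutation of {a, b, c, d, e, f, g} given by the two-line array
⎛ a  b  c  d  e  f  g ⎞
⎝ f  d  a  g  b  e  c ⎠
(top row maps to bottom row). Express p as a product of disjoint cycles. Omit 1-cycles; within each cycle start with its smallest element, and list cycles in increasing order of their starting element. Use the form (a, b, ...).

(a, f, e, b, d, g, c)

From a: a → f → e → b → d → g → c → a, closing the cycle (a, f, e, b, d, g, c).
Repeating from the next unused element and collecting all non-trivial cycles gives (a, f, e, b, d, g, c).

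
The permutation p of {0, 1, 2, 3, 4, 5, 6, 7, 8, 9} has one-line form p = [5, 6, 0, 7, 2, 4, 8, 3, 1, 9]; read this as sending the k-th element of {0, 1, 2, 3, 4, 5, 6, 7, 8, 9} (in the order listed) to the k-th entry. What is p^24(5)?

5

Tracing 5 → 4 → … returns to 5 after 4 steps, so 5 lies in a 4-cycle (0, 5, 4, 2).
Since the cycle has length 4, p^24 acts on it the same as p^0 (24 mod 4 = 0).
So p^24(5) = 5.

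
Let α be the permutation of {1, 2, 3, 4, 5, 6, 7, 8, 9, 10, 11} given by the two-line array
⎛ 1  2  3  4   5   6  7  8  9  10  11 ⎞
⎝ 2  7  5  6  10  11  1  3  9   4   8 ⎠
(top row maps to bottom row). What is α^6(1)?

1

Tracing 1 → 2 → … returns to 1 after 3 steps, so 1 lies in a 3-cycle (1 2 7).
Powers repeat with period 3 on this cycle, and 6 mod 3 = 0, so α^6(1) = α^0(1).
So α^6(1) = 1.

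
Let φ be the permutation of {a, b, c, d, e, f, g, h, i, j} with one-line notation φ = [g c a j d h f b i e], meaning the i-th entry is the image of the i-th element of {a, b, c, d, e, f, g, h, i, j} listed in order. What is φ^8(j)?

d

Tracing j → e → … returns to j after 3 steps, so j lies in a 3-cycle (d, j, e).
Since the cycle has length 3, φ^8 acts on it the same as φ^2 (8 mod 3 = 2).
Stepping 2 places around the cycle: j → e → d.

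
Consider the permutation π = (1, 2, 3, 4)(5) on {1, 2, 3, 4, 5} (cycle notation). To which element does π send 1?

2

1 appears in (1, 2, 3, 4); the next entry (wrapping around) is 2.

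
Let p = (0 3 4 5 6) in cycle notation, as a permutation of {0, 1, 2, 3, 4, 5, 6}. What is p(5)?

In the cycle (0 3 4 5 6), 5 is followed by 6, so p(5) = 6.

6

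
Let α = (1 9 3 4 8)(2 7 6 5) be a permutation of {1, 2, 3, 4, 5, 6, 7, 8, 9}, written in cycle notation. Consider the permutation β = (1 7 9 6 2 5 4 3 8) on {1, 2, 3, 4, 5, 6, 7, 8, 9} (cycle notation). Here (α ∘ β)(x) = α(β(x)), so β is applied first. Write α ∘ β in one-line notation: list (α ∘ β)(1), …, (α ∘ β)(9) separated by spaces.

6 2 1 4 8 7 3 9 5

Chase each element through β then α: 1 → 7 → 6; 2 → 5 → 2; 3 → 8 → 1; 4 → 3 → 4; 5 → 4 → 8; 6 → 2 → 7; 7 → 9 → 3; 8 → 1 → 9; 9 → 6 → 5.
So α ∘ β in one-line form is 6 2 1 4 8 7 3 9 5.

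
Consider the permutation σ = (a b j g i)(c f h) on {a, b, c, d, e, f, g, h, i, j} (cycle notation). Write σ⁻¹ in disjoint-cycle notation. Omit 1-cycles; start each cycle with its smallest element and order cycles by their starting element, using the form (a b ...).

(a i g j b)(c h f)

Inverting a permutation written in cycle notation just reverses the order within every cycle.
After reversing and putting each cycle's least element first, σ⁻¹ = (a i g j b)(c h f).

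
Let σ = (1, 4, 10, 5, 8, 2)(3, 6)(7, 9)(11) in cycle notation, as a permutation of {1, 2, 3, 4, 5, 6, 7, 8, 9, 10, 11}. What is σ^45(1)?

1 lies in the 6-cycle (1, 4, 10, 5, 8, 2).
Powers repeat with period 6 on this cycle, and 45 mod 6 = 3, so σ^45(1) = σ^3(1).
Stepping 3 places around the cycle: 1 → 4 → 10 → 5.

5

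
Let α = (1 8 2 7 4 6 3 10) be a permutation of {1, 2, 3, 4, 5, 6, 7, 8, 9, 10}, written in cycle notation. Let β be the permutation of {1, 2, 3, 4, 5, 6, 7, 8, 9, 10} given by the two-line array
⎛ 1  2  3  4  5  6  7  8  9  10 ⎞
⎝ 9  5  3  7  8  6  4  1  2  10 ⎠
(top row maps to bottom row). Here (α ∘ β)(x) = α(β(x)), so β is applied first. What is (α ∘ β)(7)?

β(7) = 4, then α(4) = 6; composing gives (α ∘ β)(7) = 6.

6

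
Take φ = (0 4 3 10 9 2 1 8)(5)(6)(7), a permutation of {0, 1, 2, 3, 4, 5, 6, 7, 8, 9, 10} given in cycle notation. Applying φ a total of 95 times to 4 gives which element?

4 lies in the 8-cycle (0 4 3 10 9 2 1 8).
Since the cycle has length 8, φ^95 acts on it the same as φ^7 (95 mod 8 = 7).
Stepping 7 places around the cycle: 4 → 3 → 10 → 9 → 2 → 1 → 8 → 0.

0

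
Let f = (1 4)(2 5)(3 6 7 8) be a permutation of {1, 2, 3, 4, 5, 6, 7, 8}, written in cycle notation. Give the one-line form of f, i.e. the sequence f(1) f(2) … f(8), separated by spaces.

4 5 6 1 2 7 8 3

Image by image: 1→4, 2→5, 3→6, 4→1, 5→2, 6→7, 7→8, 8→3.
So the one-line form is 4 5 6 1 2 7 8 3.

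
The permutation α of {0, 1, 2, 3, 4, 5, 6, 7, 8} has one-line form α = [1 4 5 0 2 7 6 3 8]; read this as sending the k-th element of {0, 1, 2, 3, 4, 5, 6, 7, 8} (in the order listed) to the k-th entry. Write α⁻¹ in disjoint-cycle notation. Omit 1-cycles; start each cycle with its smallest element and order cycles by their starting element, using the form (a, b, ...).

(0, 3, 7, 5, 2, 4, 1)

The cycle decomposition of α is (0, 1, 4, 2, 5, 7, 3).
The inverse reverses every cycle; in canonical form, α⁻¹ = (0, 3, 7, 5, 2, 4, 1).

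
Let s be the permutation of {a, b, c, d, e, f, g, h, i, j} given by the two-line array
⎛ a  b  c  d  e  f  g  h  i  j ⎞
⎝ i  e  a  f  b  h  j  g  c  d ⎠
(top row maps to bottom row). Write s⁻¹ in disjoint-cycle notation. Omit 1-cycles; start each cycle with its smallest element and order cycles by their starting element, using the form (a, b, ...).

(a, c, i)(b, e)(d, j, g, h, f)

The cycle decomposition of s is (a, i, c)(b, e)(d, f, h, g, j).
Reversing each cycle (and rotating so the smallest element leads) gives s⁻¹ = (a, c, i)(b, e)(d, j, g, h, f).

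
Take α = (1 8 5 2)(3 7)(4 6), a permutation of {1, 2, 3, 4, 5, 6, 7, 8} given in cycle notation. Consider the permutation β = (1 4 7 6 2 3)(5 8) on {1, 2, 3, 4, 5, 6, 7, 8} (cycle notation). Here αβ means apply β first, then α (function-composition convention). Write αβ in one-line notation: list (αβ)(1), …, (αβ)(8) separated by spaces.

6 7 8 3 5 1 4 2

(αβ)(x) = α(β(x)). Computing each image: α(β(1)) = α(4) = 6, α(β(2)) = α(3) = 7, α(β(3)) = α(1) = 8, α(β(4)) = α(7) = 3, α(β(5)) = α(8) = 5, α(β(6)) = α(2) = 1, α(β(7)) = α(6) = 4, α(β(8)) = α(5) = 2.
Hence αβ = [6 7 8 3 5 1 4 2].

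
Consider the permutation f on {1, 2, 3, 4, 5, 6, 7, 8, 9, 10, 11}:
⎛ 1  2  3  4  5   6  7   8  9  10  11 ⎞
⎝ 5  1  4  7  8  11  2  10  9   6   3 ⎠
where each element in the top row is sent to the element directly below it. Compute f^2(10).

Tracing 10 → 6 → … returns to 10 after 10 steps, so 10 lies in a 10-cycle (1, 5, 8, 10, 6, 11, 3, 4, 7, 2).
Stepping 2 places around the cycle: 10 → 6 → 11.

11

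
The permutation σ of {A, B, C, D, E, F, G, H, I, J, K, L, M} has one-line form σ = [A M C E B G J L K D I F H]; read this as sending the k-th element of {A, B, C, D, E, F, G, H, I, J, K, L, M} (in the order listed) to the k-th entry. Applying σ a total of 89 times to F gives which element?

Tracing F → G → … returns to F after 9 steps, so F lies in a 9-cycle (B, M, H, L, F, G, J, D, E).
Since the cycle has length 9, σ^89 acts on it the same as σ^8 (89 mod 9 = 8).
Advancing 8 steps from F: F → G → J → D → E → B → M → H → L.

L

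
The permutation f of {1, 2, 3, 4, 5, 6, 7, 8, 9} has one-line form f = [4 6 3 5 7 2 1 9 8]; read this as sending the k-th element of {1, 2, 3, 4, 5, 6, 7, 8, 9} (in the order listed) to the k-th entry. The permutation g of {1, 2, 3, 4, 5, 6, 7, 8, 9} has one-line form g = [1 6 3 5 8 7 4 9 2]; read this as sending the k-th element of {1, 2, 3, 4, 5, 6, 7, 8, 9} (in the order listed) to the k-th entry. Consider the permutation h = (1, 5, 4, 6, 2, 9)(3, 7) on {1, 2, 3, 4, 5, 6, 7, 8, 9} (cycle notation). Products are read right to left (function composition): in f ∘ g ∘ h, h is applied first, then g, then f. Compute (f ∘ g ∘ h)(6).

2

Chase 6: h(6) = 2; g(2) = 6; f(6) = 2. Hence (f ∘ g ∘ h)(6) = 2.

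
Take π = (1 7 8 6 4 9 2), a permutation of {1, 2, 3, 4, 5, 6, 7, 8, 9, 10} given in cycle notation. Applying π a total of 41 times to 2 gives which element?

2 lies in the 7-cycle (1 7 8 6 4 9 2).
Since the cycle has length 7, π^41 acts on it the same as π^6 (41 mod 7 = 6).
Stepping 6 places around the cycle: 2 → 1 → 7 → 8 → 6 → 4 → 9.

9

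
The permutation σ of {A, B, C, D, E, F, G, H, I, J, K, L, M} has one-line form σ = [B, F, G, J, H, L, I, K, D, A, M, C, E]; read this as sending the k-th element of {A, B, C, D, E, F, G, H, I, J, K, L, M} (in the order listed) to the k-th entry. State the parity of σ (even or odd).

odd

In disjoint-cycle form the cycle lengths are 9, 4.
A cycle is odd iff its length is even; σ has 1 even-length cycle, so sgn(σ) = (−1)^1 and σ is odd.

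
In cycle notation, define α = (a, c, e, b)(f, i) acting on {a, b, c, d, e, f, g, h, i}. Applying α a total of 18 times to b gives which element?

b lies in the 4-cycle (a, c, e, b).
On a 4-cycle, α^4 is the identity, so α^18 = α^2 there (18 ≡ 2 mod 4).
Advancing 2 steps from b: b → a → c.

c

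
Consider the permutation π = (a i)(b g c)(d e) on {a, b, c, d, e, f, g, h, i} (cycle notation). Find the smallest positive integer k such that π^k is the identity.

6

The cycle type of π is (3, 2, 2, 1, 1).
Since disjoint cycles commute, ord(π) = lcm(3, 2, 2) = 6.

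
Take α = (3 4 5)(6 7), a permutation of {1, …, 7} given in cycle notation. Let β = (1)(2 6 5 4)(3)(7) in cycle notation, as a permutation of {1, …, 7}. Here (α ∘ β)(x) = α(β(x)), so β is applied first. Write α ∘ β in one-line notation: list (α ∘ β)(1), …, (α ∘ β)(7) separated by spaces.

Chase each element through β then α: 1 → 1 → 1; 2 → 6 → 7; 3 → 3 → 4; 4 → 2 → 2; 5 → 4 → 5; 6 → 5 → 3; 7 → 7 → 6.
Collecting the images, α ∘ β = [1 7 4 2 5 3 6].

1 7 4 2 5 3 6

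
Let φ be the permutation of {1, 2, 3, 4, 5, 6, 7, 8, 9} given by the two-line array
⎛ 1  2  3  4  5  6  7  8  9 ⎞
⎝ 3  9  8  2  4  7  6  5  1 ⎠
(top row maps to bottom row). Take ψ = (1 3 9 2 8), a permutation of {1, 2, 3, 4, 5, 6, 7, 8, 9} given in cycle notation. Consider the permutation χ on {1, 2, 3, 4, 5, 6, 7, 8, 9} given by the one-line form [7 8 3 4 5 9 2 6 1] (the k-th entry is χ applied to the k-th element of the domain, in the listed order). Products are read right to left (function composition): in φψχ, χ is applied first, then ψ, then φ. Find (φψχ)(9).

Apply the permutations in order: χ(9) = 1, then ψ(1) = 3, then φ(3) = 8. So (φψχ)(9) = 8.

8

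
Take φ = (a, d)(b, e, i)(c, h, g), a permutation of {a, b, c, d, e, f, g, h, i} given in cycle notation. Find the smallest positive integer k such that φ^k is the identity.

The disjoint cycles have lengths 3, 3, 2, 1.
The order is lcm(3, 3, 2) = 6.

6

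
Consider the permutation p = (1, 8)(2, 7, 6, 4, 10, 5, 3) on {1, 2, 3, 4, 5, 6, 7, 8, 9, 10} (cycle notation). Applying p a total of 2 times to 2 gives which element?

2 lies in the 7-cycle (2, 7, 6, 4, 10, 5, 3).
Stepping 2 places around the cycle: 2 → 7 → 6.

6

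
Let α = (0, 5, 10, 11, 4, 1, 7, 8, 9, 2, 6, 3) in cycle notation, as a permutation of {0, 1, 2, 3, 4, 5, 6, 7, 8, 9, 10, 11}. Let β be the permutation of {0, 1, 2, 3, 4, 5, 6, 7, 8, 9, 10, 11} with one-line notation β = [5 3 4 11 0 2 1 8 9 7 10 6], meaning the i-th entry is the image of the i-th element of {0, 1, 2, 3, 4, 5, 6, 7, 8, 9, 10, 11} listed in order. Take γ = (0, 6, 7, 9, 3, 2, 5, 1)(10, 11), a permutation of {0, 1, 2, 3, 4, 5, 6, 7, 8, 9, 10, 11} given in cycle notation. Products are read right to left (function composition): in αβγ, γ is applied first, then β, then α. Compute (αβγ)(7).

(αβγ)(7) = α(β(γ(7))). γ(7) = 9, then β(9) = 7, then α(7) = 8, so the result is 8.

8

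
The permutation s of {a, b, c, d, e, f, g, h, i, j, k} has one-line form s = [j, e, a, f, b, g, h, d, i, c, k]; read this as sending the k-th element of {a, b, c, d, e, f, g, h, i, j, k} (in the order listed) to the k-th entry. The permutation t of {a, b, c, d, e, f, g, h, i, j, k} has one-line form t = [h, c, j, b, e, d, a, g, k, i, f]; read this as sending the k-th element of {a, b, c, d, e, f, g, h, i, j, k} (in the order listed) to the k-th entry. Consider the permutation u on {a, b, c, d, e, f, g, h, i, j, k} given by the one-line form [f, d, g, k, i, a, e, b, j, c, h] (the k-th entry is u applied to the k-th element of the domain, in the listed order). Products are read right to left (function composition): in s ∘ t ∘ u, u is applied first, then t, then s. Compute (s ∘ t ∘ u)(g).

Chase g: u(g) = e; t(e) = e; s(e) = b. Hence (s ∘ t ∘ u)(g) = b.

b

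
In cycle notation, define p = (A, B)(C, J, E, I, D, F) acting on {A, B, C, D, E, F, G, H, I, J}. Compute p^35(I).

E

I lies in the 6-cycle (C, J, E, I, D, F).
Powers repeat with period 6 on this cycle, and 35 mod 6 = 5, so p^35(I) = p^5(I).
Advancing 5 steps from I: I → D → F → C → J → E.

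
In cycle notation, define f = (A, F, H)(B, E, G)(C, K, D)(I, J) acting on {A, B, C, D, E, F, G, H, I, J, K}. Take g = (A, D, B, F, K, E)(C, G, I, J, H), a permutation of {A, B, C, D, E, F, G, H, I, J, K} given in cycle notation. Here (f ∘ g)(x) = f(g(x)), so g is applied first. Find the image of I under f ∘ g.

(f ∘ g)(I) = f(g(I)). g(I) = J, then f(J) = I. So (f ∘ g)(I) = I.

I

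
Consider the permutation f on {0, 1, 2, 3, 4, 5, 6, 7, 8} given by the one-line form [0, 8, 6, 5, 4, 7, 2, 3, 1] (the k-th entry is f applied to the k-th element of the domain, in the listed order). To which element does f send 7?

7 is element number 8 of the domain, and entry number 8 of the one-line form is 3, so f(7) = 3.

3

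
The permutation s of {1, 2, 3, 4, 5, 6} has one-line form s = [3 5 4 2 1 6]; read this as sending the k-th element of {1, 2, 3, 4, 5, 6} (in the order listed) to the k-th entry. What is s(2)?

5

2 is element number 2 of the domain, and entry number 2 of the one-line form is 5, so s(2) = 5.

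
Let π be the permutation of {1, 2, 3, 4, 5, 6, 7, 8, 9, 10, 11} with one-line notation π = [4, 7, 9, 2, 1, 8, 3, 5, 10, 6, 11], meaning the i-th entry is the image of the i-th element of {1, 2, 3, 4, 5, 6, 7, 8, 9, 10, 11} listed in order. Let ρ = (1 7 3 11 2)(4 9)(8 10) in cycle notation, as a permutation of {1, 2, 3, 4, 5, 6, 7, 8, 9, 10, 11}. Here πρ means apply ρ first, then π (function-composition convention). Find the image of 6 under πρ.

8

ρ(6) = 6, then π(6) = 8; composing gives (πρ)(6) = 8.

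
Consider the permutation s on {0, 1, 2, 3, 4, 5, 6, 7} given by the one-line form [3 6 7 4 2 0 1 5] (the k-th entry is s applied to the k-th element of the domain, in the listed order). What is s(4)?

4 is element number 5 of the domain, and entry number 5 of the one-line form is 2, so s(4) = 2.

2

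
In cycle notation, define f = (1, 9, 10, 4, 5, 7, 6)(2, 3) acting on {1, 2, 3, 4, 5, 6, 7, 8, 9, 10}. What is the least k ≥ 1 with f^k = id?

14

The cycle type of f is (7, 2, 1).
The order is lcm(7, 2) = 14.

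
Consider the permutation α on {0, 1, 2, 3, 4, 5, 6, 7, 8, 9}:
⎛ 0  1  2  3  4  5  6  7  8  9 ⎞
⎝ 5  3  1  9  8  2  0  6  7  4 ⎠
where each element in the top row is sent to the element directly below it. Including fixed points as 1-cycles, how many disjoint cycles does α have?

1

The cycle decomposition is (0 5 2 1 3 9 4 8 7 6), which has 1 cycle (counting 1-cycles).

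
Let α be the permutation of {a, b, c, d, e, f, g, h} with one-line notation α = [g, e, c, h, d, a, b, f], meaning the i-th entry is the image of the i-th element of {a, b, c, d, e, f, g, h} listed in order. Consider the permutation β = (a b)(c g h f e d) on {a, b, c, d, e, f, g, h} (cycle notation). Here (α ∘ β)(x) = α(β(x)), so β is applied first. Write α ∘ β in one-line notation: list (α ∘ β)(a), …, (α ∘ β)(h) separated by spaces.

Chase each element through β then α: a → b → e; b → a → g; c → g → b; d → c → c; e → d → h; f → e → d; g → h → f; h → f → a.
So α ∘ β in one-line form is e g b c h d f a.

e g b c h d f a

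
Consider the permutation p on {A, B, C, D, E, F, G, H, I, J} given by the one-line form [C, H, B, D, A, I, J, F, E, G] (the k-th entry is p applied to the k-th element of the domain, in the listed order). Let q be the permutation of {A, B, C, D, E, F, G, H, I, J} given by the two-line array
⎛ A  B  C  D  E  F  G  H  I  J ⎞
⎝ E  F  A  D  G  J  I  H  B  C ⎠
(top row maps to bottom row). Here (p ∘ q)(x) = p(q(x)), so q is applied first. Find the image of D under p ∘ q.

D

(p ∘ q)(D) = p(q(D)). q(D) = D, then p(D) = D. So (p ∘ q)(D) = D.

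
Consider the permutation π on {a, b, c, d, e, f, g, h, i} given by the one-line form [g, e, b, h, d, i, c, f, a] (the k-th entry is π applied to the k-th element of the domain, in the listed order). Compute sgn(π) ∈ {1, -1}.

1

In disjoint-cycle form the cycle lengths are 9.
A cycle is odd iff its length is even; π has 0 even-length cycles, so sgn(π) = (−1)^0 and π is even.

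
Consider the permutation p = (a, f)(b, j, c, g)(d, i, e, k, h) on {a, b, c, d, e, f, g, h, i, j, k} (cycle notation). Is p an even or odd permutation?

even

The cycle lengths are 5, 4, 2.
A cycle is odd iff its length is even; p has 2 even-length cycles, so sgn(p) = (−1)^2 and p is even.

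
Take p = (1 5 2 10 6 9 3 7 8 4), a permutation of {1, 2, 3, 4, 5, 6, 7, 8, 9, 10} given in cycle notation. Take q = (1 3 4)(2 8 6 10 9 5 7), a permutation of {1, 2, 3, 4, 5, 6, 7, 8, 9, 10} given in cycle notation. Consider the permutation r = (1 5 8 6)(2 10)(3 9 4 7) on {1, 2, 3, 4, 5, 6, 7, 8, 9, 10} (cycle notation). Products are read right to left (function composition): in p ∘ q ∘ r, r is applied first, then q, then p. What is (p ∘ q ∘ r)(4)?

10

(p ∘ q ∘ r)(4) = p(q(r(4))). r(4) = 7, then q(7) = 2, then p(2) = 10, so the result is 10.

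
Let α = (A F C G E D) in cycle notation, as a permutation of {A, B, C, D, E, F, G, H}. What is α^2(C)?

E

C lies in the 6-cycle (A F C G E D).
Advancing 2 steps from C: C → G → E.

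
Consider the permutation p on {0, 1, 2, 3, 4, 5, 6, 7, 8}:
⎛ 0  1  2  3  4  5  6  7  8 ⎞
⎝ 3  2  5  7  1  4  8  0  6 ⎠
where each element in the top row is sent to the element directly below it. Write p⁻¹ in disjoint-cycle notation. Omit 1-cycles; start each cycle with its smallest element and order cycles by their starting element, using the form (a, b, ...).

(0, 7, 3)(1, 4, 5, 2)(6, 8)

First write p in disjoint cycles: (0, 3, 7)(1, 2, 5, 4)(6, 8).
Reversing each cycle (and rotating so the smallest element leads) gives p⁻¹ = (0, 7, 3)(1, 4, 5, 2)(6, 8).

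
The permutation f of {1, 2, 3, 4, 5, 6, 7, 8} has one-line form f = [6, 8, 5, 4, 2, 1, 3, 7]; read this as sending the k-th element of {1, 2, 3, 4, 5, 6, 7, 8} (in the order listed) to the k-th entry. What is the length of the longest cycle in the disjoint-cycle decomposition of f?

Decomposing into disjoint cycles gives (1 6)(2 8 7 3 5); the longest has length 5.

5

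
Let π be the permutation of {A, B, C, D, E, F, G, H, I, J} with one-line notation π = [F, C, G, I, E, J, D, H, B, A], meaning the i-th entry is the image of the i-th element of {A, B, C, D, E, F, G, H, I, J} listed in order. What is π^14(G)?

C

Tracing G → D → … returns to G after 5 steps, so G lies in a 5-cycle (B C G D I).
Since the cycle has length 5, π^14 acts on it the same as π^4 (14 mod 5 = 4).
Advancing 4 steps from G: G → D → I → B → C.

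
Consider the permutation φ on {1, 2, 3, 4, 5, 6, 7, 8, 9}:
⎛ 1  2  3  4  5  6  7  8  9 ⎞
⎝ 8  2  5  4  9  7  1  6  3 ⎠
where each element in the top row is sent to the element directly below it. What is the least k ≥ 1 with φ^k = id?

The disjoint-cycle form of φ has cycle lengths 4, 3, 1, 1.
Since disjoint cycles commute, ord(φ) = lcm(4, 3) = 12.

12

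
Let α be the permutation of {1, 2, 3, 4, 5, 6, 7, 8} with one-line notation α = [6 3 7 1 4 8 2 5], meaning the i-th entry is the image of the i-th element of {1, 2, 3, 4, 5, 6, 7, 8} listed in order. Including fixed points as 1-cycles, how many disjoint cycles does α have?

The cycle decomposition is (1 6 8 5 4)(2 3 7), which has 2 cycles (counting 1-cycles).

2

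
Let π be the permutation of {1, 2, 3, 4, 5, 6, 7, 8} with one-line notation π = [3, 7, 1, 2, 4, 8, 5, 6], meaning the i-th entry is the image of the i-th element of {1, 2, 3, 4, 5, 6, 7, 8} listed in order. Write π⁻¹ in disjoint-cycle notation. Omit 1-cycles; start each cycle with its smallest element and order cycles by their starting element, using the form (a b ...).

(1 3)(2 4 5 7)(6 8)

First write π in disjoint cycles: (1 3)(2 7 5 4)(6 8).
Reversing each cycle (and rotating so the smallest element leads) gives π⁻¹ = (1 3)(2 4 5 7)(6 8).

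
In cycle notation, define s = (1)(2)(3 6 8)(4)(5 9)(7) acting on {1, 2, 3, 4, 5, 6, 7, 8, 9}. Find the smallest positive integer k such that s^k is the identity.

The disjoint cycles have lengths 3, 2, 1, 1, 1, 1.
The order of s is the least common multiple of its cycle lengths: lcm(3, 2) = 6.

6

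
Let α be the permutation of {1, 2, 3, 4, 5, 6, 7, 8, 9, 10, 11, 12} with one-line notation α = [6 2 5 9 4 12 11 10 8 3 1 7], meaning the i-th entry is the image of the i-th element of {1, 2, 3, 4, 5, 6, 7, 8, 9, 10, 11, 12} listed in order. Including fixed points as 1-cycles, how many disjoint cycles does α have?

The cycle decomposition is (1 6 12 7 11)(2)(3 5 4 9 8 10), which has 3 cycles (counting 1-cycles).

3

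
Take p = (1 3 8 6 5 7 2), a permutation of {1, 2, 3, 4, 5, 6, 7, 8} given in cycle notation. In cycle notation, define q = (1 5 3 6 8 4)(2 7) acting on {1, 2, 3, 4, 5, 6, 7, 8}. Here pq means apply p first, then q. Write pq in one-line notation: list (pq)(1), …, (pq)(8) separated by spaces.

(pq)(x) = q(p(x)). Computing each image: q(p(1)) = q(3) = 6, q(p(2)) = q(1) = 5, q(p(3)) = q(8) = 4, q(p(4)) = q(4) = 1, q(p(5)) = q(7) = 2, q(p(6)) = q(5) = 3, q(p(7)) = q(2) = 7, q(p(8)) = q(6) = 8.
Hence pq = [6 5 4 1 2 3 7 8].

6 5 4 1 2 3 7 8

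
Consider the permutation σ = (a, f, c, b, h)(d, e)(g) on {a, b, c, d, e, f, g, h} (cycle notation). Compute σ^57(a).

c

a lies in the 5-cycle (a, f, c, b, h).
On a 5-cycle, σ^5 is the identity, so σ^57 = σ^2 there (57 ≡ 2 mod 5).
Advancing 2 steps from a: a → f → c.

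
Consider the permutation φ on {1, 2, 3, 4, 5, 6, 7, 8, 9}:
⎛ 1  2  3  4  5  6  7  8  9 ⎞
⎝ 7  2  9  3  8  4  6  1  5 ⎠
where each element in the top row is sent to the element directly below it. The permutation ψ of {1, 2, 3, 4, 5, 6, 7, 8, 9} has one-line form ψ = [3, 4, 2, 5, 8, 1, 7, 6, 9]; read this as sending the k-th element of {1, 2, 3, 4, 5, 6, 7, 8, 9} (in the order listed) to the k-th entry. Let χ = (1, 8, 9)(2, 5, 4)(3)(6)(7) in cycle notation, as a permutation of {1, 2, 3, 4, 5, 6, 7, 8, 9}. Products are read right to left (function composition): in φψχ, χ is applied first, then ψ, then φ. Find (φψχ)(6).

7

Apply the permutations in order: χ(6) = 6, then ψ(6) = 1, then φ(1) = 7. So (φψχ)(6) = 7.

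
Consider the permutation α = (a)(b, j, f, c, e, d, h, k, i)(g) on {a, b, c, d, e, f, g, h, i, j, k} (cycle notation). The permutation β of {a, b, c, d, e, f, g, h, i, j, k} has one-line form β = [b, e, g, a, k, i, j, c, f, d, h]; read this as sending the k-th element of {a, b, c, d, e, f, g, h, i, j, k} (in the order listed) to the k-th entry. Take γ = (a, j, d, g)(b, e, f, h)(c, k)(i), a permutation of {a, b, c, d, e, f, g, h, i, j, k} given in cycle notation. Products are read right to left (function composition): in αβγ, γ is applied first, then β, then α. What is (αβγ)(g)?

j

Chase g: γ(g) = a; β(a) = b; α(b) = j. Hence (αβγ)(g) = j.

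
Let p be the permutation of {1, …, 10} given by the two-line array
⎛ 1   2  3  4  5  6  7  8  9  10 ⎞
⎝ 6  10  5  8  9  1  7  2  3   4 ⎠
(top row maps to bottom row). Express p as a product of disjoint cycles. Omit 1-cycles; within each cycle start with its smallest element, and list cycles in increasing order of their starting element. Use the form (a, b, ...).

Iterating p from 1 gives 1 → 6 → 1; that is the 2-cycle (1, 6).
Continuing from each remaining unvisited element yields (1, 6)(2, 10, 4, 8)(3, 5, 9).

(1, 6)(2, 10, 4, 8)(3, 5, 9)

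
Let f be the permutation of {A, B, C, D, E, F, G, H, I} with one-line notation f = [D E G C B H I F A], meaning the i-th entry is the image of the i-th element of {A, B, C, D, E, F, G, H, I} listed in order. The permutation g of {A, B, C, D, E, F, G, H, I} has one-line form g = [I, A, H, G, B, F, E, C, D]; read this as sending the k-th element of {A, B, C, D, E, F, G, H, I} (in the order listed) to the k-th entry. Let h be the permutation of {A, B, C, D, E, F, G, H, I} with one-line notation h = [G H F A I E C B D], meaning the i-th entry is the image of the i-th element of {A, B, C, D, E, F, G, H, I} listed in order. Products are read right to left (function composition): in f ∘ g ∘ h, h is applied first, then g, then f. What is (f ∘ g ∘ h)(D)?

Chase D: h(D) = A; g(A) = I; f(I) = A. Hence (f ∘ g ∘ h)(D) = A.

A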